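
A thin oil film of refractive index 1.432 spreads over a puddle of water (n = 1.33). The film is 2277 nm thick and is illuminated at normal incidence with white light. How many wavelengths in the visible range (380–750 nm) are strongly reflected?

8

At the upper boundary (n = 1.0 to n = 1.432) the reflected ray undergoes a half-wave phase shift.
Bottom surface (1.432 → 1.33): reflection off a lower-index medium gives no phase shift.
The two reflections differ by half a wavelength.
For maximum reflection here: 2 n t = (m + ½) λ.
λ = 2 n t / (m + ½) = 6521 / (m + ½) nm.
m=8: 767 nm (IR); m=9: 686 nm (visible); m=10: 621 nm (visible); m=11: 567 nm (visible); m=12: 522 nm (visible); m=13: 483 nm (visible); m=14: 450 nm (visible); m=15: 421 nm (visible); m=16: 395 nm (visible); m=17: 373 nm (UV).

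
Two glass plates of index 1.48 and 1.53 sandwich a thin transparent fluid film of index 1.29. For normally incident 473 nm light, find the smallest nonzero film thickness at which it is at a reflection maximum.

91.7 nm

Top surface (1.48 → 1.29): reflection off a lower-index medium gives no phase shift.
Ray reflecting at the bottom interface goes from n = 1.29 toward n = 1.53: a half-wave phase shift.
Net: one phase inversion between the two reflected rays.
With one net inversion, constructive interference in reflection requires 2 n t = (m + ½) λ.
Minimum at m = 0: t = λ / (4 n) = 473 / (4 × 1.29) = 91.7 nm.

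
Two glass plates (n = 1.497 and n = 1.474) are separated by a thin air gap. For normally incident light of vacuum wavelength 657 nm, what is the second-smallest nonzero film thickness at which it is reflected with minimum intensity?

Ray reflecting at the top interface goes from n = 1.497 toward n = 1.0: no phase shift.
At the lower boundary (n = 1.0 to n = 1.474) the reflected ray undergoes a half-wave phase shift.
Exactly one π shift → a net half-wave offset.
So the condition for destructive reflection is 2 n t = m λ.
The second-smallest nonzero thickness corresponds to m = 2: t = m λ / (2 n) = 2.00 × 657 / (2 × 1.0) = 657 nm.

657 nm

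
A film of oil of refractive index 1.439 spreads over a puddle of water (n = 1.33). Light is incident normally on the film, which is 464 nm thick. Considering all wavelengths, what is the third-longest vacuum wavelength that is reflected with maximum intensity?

534 nm

Top surface (1.0 → 1.439): reflection off a higher-index medium gives a half-wave phase shift.
Ray reflecting at the bottom interface goes from n = 1.439 toward n = 1.33: no phase shift.
Net: one phase inversion between the two reflected rays.
So the condition for constructive reflection is 2 n t = (m + ½) λ.
λ = 2 n t / (m + ½). The third-longest wavelength is m = 2: λ = 2 × 1.439 × 464 / 2.50 = 534 nm.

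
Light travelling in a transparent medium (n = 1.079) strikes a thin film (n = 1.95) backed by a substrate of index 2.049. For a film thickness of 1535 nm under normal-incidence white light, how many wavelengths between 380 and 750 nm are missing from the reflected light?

8

At the upper boundary (n = 1.079 to n = 1.95) the reflected ray undergoes a half-wave phase shift.
Bottom surface (1.95 → 2.049): reflection off a higher-index medium gives a half-wave phase shift.
Net: no relative phase inversion (both shifts match).
For minimum reflection here: 2 n t = (m + ½) λ.
λ = 2 n t / (m + ½) = 5987 / (m + ½) nm.
m=7: 798 nm (IR); m=8: 704 nm (visible); m=9: 630 nm (visible); m=10: 570 nm (visible); m=11: 521 nm (visible); m=12: 479 nm (visible); m=13: 443 nm (visible); m=14: 413 nm (visible); m=15: 386 nm (visible); m=16: 363 nm (UV).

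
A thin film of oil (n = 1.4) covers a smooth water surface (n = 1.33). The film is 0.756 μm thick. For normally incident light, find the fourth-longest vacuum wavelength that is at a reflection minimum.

529 nm

At the upper boundary (n = 1.0 to n = 1.4) the reflected ray undergoes a half-wave phase shift.
Bottom surface (1.4 → 1.33): reflection off a lower-index medium gives no phase shift.
The two reflections differ by half a wavelength.
So the condition for destructive reflection is 2 n t = m λ.
λ = 2 n t / m. The fourth-longest wavelength is m = 4: λ = 2 × 1.4 × 756 / 4.00 = 529 nm.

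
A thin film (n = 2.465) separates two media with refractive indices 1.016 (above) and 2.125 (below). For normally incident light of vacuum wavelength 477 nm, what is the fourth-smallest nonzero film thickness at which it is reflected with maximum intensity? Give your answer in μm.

At the upper boundary (n = 1.016 to n = 2.465) the reflected ray undergoes a half-wave phase shift.
Bottom surface (2.465 → 2.125): reflection off a lower-index medium gives no phase shift.
Exactly one π shift → a net half-wave offset.
So the condition for constructive reflection is 2 n t = (m + ½) λ.
The fourth-smallest nonzero thickness corresponds to m = 3: t = (m + ½) λ / (2 n) = 3.50 × 477 / (2 × 2.465) = 339 nm.

0.339 μm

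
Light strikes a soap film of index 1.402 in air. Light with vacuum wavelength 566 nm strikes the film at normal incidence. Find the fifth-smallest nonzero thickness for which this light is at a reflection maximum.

908 nm

Ray reflecting at the top interface goes from n = 1.0 toward n = 1.402: a half-wave phase shift.
Ray reflecting at the bottom interface goes from n = 1.402 toward n = 1.0: no phase shift.
Net: one phase inversion between the two reflected rays.
With one net inversion, constructive interference in reflection requires 2 n t = (m + ½) λ.
The fifth-smallest nonzero thickness corresponds to m = 4: t = (m + ½) λ / (2 n) = 4.50 × 566 / (2 × 1.402) = 908 nm.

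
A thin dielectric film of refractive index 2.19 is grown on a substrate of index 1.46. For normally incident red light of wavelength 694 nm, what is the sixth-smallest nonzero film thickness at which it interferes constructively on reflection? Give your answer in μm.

0.871 μm

Ray reflecting at the top interface goes from n = 1.0 toward n = 2.19: a half-wave phase shift.
At the lower boundary (n = 2.19 to n = 1.46) the reflected ray undergoes no phase shift.
Exactly one π shift → a net half-wave offset.
For bright reflection here: 2 n t = (m + ½) λ.
The sixth-smallest nonzero thickness corresponds to m = 5: t = (m + ½) λ / (2 n) = 5.50 × 694 / (2 × 2.19) = 871 nm.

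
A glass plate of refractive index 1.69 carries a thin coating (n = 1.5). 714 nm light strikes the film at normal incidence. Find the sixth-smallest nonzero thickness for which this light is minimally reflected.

1309 nm

At the upper boundary (n = 1.0 to n = 1.5) the reflected ray undergoes a half-wave phase shift.
At the lower boundary (n = 1.5 to n = 1.69) the reflected ray undergoes a half-wave phase shift.
The two reflections carry the same phase change, so no net offset.
So the condition for destructive reflection is 2 n t = (m + ½) λ.
The sixth-smallest nonzero thickness corresponds to m = 5: t = (m + ½) λ / (2 n) = 5.50 × 714 / (2 × 1.5) = 1309 nm.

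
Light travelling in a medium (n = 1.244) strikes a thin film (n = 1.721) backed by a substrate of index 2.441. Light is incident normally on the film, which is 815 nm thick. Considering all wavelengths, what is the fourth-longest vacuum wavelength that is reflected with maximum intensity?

701 nm

At the upper boundary (n = 1.244 to n = 1.721) the reflected ray undergoes a half-wave phase shift.
Bottom surface (1.721 → 2.441): reflection off a higher-index medium gives a half-wave phase shift.
Net: no relative phase inversion (both shifts match).
So the condition for constructive reflection is 2 n t = m λ.
λ = 2 n t / m. The fourth-longest wavelength is m = 4: λ = 2 × 1.721 × 815 / 4.00 = 701 nm.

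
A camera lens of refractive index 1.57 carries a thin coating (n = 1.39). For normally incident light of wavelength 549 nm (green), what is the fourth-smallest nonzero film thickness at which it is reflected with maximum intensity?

Ray reflecting at the top interface goes from n = 1.0 toward n = 1.39: a half-wave phase shift.
Bottom surface (1.39 → 1.57): reflection off a higher-index medium gives a half-wave phase shift.
The two reflections carry the same phase change, so no net offset.
With no net inversion, constructive interference in reflection requires 2 n t = m λ.
The fourth-smallest nonzero thickness corresponds to m = 4: t = m λ / (2 n) = 4.00 × 549 / (2 × 1.39) = 790 nm.

790 nm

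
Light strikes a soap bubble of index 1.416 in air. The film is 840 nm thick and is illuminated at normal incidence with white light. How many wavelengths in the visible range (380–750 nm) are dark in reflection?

Ray reflecting at the top interface goes from n = 1.0 toward n = 1.416: a half-wave phase shift.
At the lower boundary (n = 1.416 to n = 1.0) the reflected ray undergoes no phase shift.
Net: one phase inversion between the two reflected rays.
So the condition for destructive reflection is 2 n t = m λ.
λ = 2 n t / m = 2379 / m nm.
m=3: 793 nm (IR); m=4: 595 nm (visible); m=5: 476 nm (visible); m=6: 396 nm (visible); m=7: 340 nm (UV).

3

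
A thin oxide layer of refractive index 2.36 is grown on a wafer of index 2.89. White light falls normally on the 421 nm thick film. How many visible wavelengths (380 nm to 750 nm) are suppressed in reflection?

2

Top surface (1.0 → 2.36): reflection off a higher-index medium gives a half-wave phase shift.
Ray reflecting at the bottom interface goes from n = 2.36 toward n = 2.89: a half-wave phase shift.
The two reflections carry the same phase change, so no net offset.
For dark reflection here: 2 n t = (m + ½) λ.
λ = 2 n t / (m + ½) = 1987 / (m + ½) nm.
m=2: 795 nm (IR); m=3: 568 nm (visible); m=4: 442 nm (visible); m=5: 361 nm (UV).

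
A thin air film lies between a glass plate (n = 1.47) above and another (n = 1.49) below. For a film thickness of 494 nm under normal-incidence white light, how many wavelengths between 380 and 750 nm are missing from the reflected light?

Top surface (1.47 → 1.0): reflection off a lower-index medium gives no phase shift.
Bottom surface (1.0 → 1.49): reflection off a higher-index medium gives a half-wave phase shift.
Exactly one π shift → a net half-wave offset.
With one net inversion, destructive interference in reflection requires 2 n t = m λ.
λ = 2 n t / m = 988 / m nm.
m=1: 988 nm (IR); m=2: 494 nm (visible); m=3: 329 nm (UV).

1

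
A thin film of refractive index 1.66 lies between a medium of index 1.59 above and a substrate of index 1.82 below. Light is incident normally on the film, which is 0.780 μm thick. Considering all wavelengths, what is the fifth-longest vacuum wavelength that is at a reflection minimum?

Ray reflecting at the top interface goes from n = 1.59 toward n = 1.66: a half-wave phase shift.
Bottom surface (1.66 → 1.82): reflection off a higher-index medium gives a half-wave phase shift.
The two reflections carry the same phase change, so no net offset.
With no net inversion, destructive interference in reflection requires 2 n t = (m + ½) λ.
λ = 2 n t / (m + ½). The fifth-longest wavelength is m = 4: λ = 2 × 1.66 × 780 / 4.50 = 575 nm.

575 nm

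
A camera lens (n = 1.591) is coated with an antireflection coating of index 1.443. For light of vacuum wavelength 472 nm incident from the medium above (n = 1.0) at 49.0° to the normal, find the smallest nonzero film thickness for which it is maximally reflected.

At the upper boundary (n = 1.0 to n = 1.443) the reflected ray undergoes a half-wave phase shift.
Bottom surface (1.443 → 1.591): reflection off a higher-index medium gives a half-wave phase shift.
Zero or two π shifts → no net half-wave offset.
With no net inversion, constructive interference in reflection requires 2 n t cos θ_r = m λ.
Snell's law: 1.0 sin 49.0° = 1.443 sin θ_r → sin θ_r = 0.523, cos θ_r = 0.852.
Minimum nonzero at m = 1: t = λ / (2 n cos θ_r) = 472 / (2 × 1.443 × 0.852) = 192 nm.

192 nm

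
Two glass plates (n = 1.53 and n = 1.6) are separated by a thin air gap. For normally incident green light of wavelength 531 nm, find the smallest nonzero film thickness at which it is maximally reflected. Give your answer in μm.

Top surface (1.53 → 1.0): reflection off a lower-index medium gives no phase shift.
Ray reflecting at the bottom interface goes from n = 1.0 toward n = 1.6: a half-wave phase shift.
Net: one phase inversion between the two reflected rays.
For maximum reflection here: 2 n t = (m + ½) λ.
Minimum at m = 0: t = λ / (4 n) = 531 / (4 × 1.0) = 133 nm.

0.133 μm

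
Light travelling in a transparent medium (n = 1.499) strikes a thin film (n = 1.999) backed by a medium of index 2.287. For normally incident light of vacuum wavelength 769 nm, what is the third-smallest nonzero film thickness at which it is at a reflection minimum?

481 nm

At the upper boundary (n = 1.499 to n = 1.999) the reflected ray undergoes a half-wave phase shift.
At the lower boundary (n = 1.999 to n = 2.287) the reflected ray undergoes a half-wave phase shift.
Zero or two π shifts → no net half-wave offset.
For dark reflection here: 2 n t = (m + ½) λ.
The third-smallest nonzero thickness corresponds to m = 2: t = (m + ½) λ / (2 n) = 2.50 × 769 / (2 × 1.999) = 481 nm.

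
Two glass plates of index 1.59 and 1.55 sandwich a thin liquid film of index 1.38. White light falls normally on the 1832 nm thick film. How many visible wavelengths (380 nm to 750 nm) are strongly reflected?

Top surface (1.59 → 1.38): reflection off a lower-index medium gives no phase shift.
Bottom surface (1.38 → 1.55): reflection off a higher-index medium gives a half-wave phase shift.
Net: one phase inversion between the two reflected rays.
With one net inversion, constructive interference in reflection requires 2 n t = (m + ½) λ.
λ = 2 n t / (m + ½) = 5056 / (m + ½) nm.
m=6: 778 nm (IR); m=7: 674 nm (visible); m=8: 595 nm (visible); m=9: 532 nm (visible); m=10: 482 nm (visible); m=11: 440 nm (visible); m=12: 405 nm (visible); m=13: 375 nm (UV).

6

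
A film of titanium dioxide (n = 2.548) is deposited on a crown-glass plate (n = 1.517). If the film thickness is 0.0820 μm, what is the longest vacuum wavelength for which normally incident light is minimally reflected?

At the upper boundary (n = 1.0 to n = 2.548) the reflected ray undergoes a half-wave phase shift.
At the lower boundary (n = 2.548 to n = 1.517) the reflected ray undergoes no phase shift.
The two reflections differ by half a wavelength.
So the condition for destructive reflection is 2 n t = m λ.
λ = 2 n t / m. The longest wavelength is m = 1: λ = 2 × 2.548 × 82.0 / 1.00 = 418 nm.

418 nm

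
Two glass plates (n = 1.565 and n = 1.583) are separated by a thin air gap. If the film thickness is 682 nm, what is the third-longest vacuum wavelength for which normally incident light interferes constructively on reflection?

Ray reflecting at the top interface goes from n = 1.565 toward n = 1.0: no phase shift.
Ray reflecting at the bottom interface goes from n = 1.0 toward n = 1.583: a half-wave phase shift.
Net: one phase inversion between the two reflected rays.
With one net inversion, constructive interference in reflection requires 2 n t = (m + ½) λ.
λ = 2 n t / (m + ½). The third-longest wavelength is m = 2: λ = 2 × 1.0 × 682 / 2.50 = 546 nm.

546 nm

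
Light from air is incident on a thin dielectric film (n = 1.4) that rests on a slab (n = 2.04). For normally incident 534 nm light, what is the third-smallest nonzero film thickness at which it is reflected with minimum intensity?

477 nm

At the upper boundary (n = 1.0 to n = 1.4) the reflected ray undergoes a half-wave phase shift.
At the lower boundary (n = 1.4 to n = 2.04) the reflected ray undergoes a half-wave phase shift.
The two reflections carry the same phase change, so no net offset.
So the condition for destructive reflection is 2 n t = (m + ½) λ.
The third-smallest nonzero thickness corresponds to m = 2: t = (m + ½) λ / (2 n) = 2.50 × 534 / (2 × 1.4) = 477 nm.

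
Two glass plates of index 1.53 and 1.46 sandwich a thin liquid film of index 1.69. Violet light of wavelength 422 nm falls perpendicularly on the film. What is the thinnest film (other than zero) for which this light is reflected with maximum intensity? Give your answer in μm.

Top surface (1.53 → 1.69): reflection off a higher-index medium gives a half-wave phase shift.
Bottom surface (1.69 → 1.46): reflection off a lower-index medium gives no phase shift.
Exactly one π shift → a net half-wave offset.
With one net inversion, constructive interference in reflection requires 2 n t = (m + ½) λ.
Minimum at m = 0: t = λ / (4 n) = 422 / (4 × 1.69) = 62.4 nm.

0.0624 μm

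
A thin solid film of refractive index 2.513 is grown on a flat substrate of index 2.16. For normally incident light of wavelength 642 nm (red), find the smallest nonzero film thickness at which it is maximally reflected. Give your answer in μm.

0.0639 μm

Top surface (1.0 → 2.513): reflection off a higher-index medium gives a half-wave phase shift.
Ray reflecting at the bottom interface goes from n = 2.513 toward n = 2.16: no phase shift.
Exactly one π shift → a net half-wave offset.
For maximum reflection here: 2 n t = (m + ½) λ.
Minimum at m = 0: t = λ / (4 n) = 642 / (4 × 2.513) = 63.9 nm.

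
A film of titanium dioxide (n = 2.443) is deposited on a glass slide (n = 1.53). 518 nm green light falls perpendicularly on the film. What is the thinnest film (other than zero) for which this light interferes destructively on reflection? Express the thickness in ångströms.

1060 Å

Ray reflecting at the top interface goes from n = 1.0 toward n = 2.443: a half-wave phase shift.
At the lower boundary (n = 2.443 to n = 1.53) the reflected ray undergoes no phase shift.
The two reflections differ by half a wavelength.
With one net inversion, destructive interference in reflection requires 2 n t = m λ.
Minimum nonzero at m = 1: t = λ / (2 n) = 518 / (2 × 2.443) = 106 nm.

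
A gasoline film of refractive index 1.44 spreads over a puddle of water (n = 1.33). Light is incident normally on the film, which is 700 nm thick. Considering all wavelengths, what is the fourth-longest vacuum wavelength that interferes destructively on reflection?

504 nm

Ray reflecting at the top interface goes from n = 1.0 toward n = 1.44: a half-wave phase shift.
Ray reflecting at the bottom interface goes from n = 1.44 toward n = 1.33: no phase shift.
The two reflections differ by half a wavelength.
So the condition for destructive reflection is 2 n t = m λ.
λ = 2 n t / m. The fourth-longest wavelength is m = 4: λ = 2 × 1.44 × 700 / 4.00 = 504 nm.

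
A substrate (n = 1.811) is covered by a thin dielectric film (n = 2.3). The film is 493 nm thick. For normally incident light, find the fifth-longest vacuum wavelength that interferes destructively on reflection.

454 nm

At the upper boundary (n = 1.0 to n = 2.3) the reflected ray undergoes a half-wave phase shift.
At the lower boundary (n = 2.3 to n = 1.811) the reflected ray undergoes no phase shift.
The two reflections differ by half a wavelength.
With one net inversion, destructive interference in reflection requires 2 n t = m λ.
λ = 2 n t / m. The fifth-longest wavelength is m = 5: λ = 2 × 2.3 × 493 / 5.00 = 454 nm.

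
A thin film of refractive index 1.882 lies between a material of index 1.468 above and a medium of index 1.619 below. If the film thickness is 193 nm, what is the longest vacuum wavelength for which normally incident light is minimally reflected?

726 nm

At the upper boundary (n = 1.468 to n = 1.882) the reflected ray undergoes a half-wave phase shift.
Ray reflecting at the bottom interface goes from n = 1.882 toward n = 1.619: no phase shift.
The two reflections differ by half a wavelength.
For dark reflection here: 2 n t = m λ.
λ = 2 n t / m. The longest wavelength is m = 1: λ = 2 × 1.882 × 193 / 1.00 = 726 nm.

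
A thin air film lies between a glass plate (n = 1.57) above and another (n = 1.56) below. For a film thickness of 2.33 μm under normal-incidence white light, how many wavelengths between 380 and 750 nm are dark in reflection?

At the upper boundary (n = 1.57 to n = 1.0) the reflected ray undergoes no phase shift.
At the lower boundary (n = 1.0 to n = 1.56) the reflected ray undergoes a half-wave phase shift.
Net: one phase inversion between the two reflected rays.
With one net inversion, destructive interference in reflection requires 2 n t = m λ.
λ = 2 n t / m = 4660 / m nm.
m=6: 777 nm (IR); m=7: 666 nm (visible); m=8: 583 nm (visible); m=9: 518 nm (visible); m=10: 466 nm (visible); m=11: 424 nm (visible); m=12: 388 nm (visible); m=13: 358 nm (UV).

6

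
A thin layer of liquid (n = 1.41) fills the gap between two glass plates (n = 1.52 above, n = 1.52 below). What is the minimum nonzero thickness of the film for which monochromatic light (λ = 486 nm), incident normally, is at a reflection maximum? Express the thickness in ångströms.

Ray reflecting at the top interface goes from n = 1.52 toward n = 1.41: no phase shift.
At the lower boundary (n = 1.41 to n = 1.52) the reflected ray undergoes a half-wave phase shift.
Exactly one π shift → a net half-wave offset.
For bright reflection here: 2 n t = (m + ½) λ.
Minimum at m = 0: t = λ / (4 n) = 486 / (4 × 1.41) = 86.2 nm.

862 Å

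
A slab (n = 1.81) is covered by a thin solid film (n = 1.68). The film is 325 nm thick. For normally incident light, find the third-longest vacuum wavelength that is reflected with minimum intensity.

Ray reflecting at the top interface goes from n = 1.0 toward n = 1.68: a half-wave phase shift.
Bottom surface (1.68 → 1.81): reflection off a higher-index medium gives a half-wave phase shift.
Zero or two π shifts → no net half-wave offset.
For weak reflection here: 2 n t = (m + ½) λ.
λ = 2 n t / (m + ½). The third-longest wavelength is m = 2: λ = 2 × 1.68 × 325 / 2.50 = 437 nm.

437 nm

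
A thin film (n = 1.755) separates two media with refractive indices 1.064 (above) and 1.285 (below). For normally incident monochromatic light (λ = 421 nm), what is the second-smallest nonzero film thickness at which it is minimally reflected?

At the upper boundary (n = 1.064 to n = 1.755) the reflected ray undergoes a half-wave phase shift.
Ray reflecting at the bottom interface goes from n = 1.755 toward n = 1.285: no phase shift.
The two reflections differ by half a wavelength.
So the condition for destructive reflection is 2 n t = m λ.
The second-smallest nonzero thickness corresponds to m = 2: t = m λ / (2 n) = 2.00 × 421 / (2 × 1.755) = 240 nm.

240 nm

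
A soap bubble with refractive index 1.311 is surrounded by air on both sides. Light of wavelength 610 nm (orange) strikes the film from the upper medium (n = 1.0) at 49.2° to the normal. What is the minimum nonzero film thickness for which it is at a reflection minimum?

285 nm

Top surface (1.0 → 1.311): reflection off a higher-index medium gives a half-wave phase shift.
Bottom surface (1.311 → 1.0): reflection off a lower-index medium gives no phase shift.
Exactly one π shift → a net half-wave offset.
So the condition for destructive reflection is 2 n t cos θ_r = m λ.
Snell's law: 1.0 sin 49.2° = 1.311 sin θ_r → sin θ_r = 0.577, cos θ_r = 0.816.
Minimum nonzero at m = 1: t = λ / (2 n cos θ_r) = 610 / (2 × 1.311 × 0.816) = 285 nm.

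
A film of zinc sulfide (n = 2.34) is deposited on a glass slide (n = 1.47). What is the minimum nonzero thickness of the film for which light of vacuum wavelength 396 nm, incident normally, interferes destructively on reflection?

84.6 nm

Ray reflecting at the top interface goes from n = 1.0 toward n = 2.34: a half-wave phase shift.
Ray reflecting at the bottom interface goes from n = 2.34 toward n = 1.47: no phase shift.
Exactly one π shift → a net half-wave offset.
So the condition for destructive reflection is 2 n t = m λ.
Minimum nonzero at m = 1: t = λ / (2 n) = 396 / (2 × 2.34) = 84.6 nm.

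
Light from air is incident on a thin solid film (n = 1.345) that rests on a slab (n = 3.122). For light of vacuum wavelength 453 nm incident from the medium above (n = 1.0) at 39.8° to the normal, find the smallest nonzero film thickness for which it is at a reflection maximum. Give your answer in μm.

0.191 μm

Top surface (1.0 → 1.345): reflection off a higher-index medium gives a half-wave phase shift.
Ray reflecting at the bottom interface goes from n = 1.345 toward n = 3.122: a half-wave phase shift.
Zero or two π shifts → no net half-wave offset.
For bright reflection here: 2 n t cos θ_r = m λ.
Snell's law: 1.0 sin 39.8° = 1.345 sin θ_r → sin θ_r = 0.476, cos θ_r = 0.879.
Minimum nonzero at m = 1: t = λ / (2 n cos θ_r) = 453 / (2 × 1.345 × 0.879) = 191 nm.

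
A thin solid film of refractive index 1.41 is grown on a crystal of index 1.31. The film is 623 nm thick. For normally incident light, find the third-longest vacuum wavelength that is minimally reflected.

Ray reflecting at the top interface goes from n = 1.0 toward n = 1.41: a half-wave phase shift.
At the lower boundary (n = 1.41 to n = 1.31) the reflected ray undergoes no phase shift.
Net: one phase inversion between the two reflected rays.
With one net inversion, destructive interference in reflection requires 2 n t = m λ.
λ = 2 n t / m. The third-longest wavelength is m = 3: λ = 2 × 1.41 × 623 / 3.00 = 586 nm.

586 nm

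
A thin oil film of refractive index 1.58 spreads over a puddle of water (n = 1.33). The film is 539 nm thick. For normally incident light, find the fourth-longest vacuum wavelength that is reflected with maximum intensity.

487 nm

Top surface (1.0 → 1.58): reflection off a higher-index medium gives a half-wave phase shift.
Bottom surface (1.58 → 1.33): reflection off a lower-index medium gives no phase shift.
The two reflections differ by half a wavelength.
With one net inversion, constructive interference in reflection requires 2 n t = (m + ½) λ.
λ = 2 n t / (m + ½). The fourth-longest wavelength is m = 3: λ = 2 × 1.58 × 539 / 3.50 = 487 nm.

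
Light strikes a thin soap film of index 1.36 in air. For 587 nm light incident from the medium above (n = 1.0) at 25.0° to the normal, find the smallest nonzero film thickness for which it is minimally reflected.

227 nm

At the upper boundary (n = 1.0 to n = 1.36) the reflected ray undergoes a half-wave phase shift.
At the lower boundary (n = 1.36 to n = 1.0) the reflected ray undergoes no phase shift.
Exactly one π shift → a net half-wave offset.
For minimum reflection here: 2 n t cos θ_r = m λ.
Snell's law: 1.0 sin 25.0° = 1.36 sin θ_r → sin θ_r = 0.311, cos θ_r = 0.950.
Minimum nonzero at m = 1: t = λ / (2 n cos θ_r) = 587 / (2 × 1.36 × 0.950) = 227 nm.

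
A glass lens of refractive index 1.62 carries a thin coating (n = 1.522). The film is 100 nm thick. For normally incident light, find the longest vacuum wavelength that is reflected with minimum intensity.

At the upper boundary (n = 1.0 to n = 1.522) the reflected ray undergoes a half-wave phase shift.
Bottom surface (1.522 → 1.62): reflection off a higher-index medium gives a half-wave phase shift.
Net: no relative phase inversion (both shifts match).
With no net inversion, destructive interference in reflection requires 2 n t = (m + ½) λ.
λ = 2 n t / (m + ½). The longest wavelength is m = 0: λ = 2 × 1.522 × 100 / 0.500 = 609 nm.

609 nm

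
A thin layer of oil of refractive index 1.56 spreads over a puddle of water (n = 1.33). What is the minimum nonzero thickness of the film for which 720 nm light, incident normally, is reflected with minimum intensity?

Top surface (1.0 → 1.56): reflection off a higher-index medium gives a half-wave phase shift.
Bottom surface (1.56 → 1.33): reflection off a lower-index medium gives no phase shift.
The two reflections differ by half a wavelength.
For weak reflection here: 2 n t = m λ.
Minimum nonzero at m = 1: t = λ / (2 n) = 720 / (2 × 1.56) = 231 nm.

231 nm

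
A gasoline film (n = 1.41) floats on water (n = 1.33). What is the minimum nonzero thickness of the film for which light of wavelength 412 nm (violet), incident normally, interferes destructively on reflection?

146 nm

Ray reflecting at the top interface goes from n = 1.0 toward n = 1.41: a half-wave phase shift.
At the lower boundary (n = 1.41 to n = 1.33) the reflected ray undergoes no phase shift.
Net: one phase inversion between the two reflected rays.
For dark reflection here: 2 n t = m λ.
Minimum nonzero at m = 1: t = λ / (2 n) = 412 / (2 × 1.41) = 146 nm.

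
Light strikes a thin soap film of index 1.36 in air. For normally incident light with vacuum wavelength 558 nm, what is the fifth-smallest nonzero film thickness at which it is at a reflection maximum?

923 nm

Ray reflecting at the top interface goes from n = 1.0 toward n = 1.36: a half-wave phase shift.
Ray reflecting at the bottom interface goes from n = 1.36 toward n = 1.0: no phase shift.
Net: one phase inversion between the two reflected rays.
With one net inversion, constructive interference in reflection requires 2 n t = (m + ½) λ.
The fifth-smallest nonzero thickness corresponds to m = 4: t = (m + ½) λ / (2 n) = 4.50 × 558 / (2 × 1.36) = 923 nm.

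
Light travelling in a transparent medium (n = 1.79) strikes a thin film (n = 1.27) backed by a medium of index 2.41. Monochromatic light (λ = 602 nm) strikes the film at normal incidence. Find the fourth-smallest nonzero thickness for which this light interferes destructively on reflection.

948 nm

Ray reflecting at the top interface goes from n = 1.79 toward n = 1.27: no phase shift.
Bottom surface (1.27 → 2.41): reflection off a higher-index medium gives a half-wave phase shift.
The two reflections differ by half a wavelength.
With one net inversion, destructive interference in reflection requires 2 n t = m λ.
The fourth-smallest nonzero thickness corresponds to m = 4: t = m λ / (2 n) = 4.00 × 602 / (2 × 1.27) = 948 nm.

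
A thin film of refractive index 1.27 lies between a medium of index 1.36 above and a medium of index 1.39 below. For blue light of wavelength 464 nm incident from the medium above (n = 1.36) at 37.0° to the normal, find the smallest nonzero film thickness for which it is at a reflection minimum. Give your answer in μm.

0.239 μm

Ray reflecting at the top interface goes from n = 1.36 toward n = 1.27: no phase shift.
Ray reflecting at the bottom interface goes from n = 1.27 toward n = 1.39: a half-wave phase shift.
Net: one phase inversion between the two reflected rays.
For dark reflection here: 2 n t cos θ_r = m λ.
Snell's law: 1.36 sin 37.0° = 1.27 sin θ_r → sin θ_r = 0.644, cos θ_r = 0.765.
Minimum nonzero at m = 1: t = λ / (2 n cos θ_r) = 464 / (2 × 1.27 × 0.765) = 239 nm.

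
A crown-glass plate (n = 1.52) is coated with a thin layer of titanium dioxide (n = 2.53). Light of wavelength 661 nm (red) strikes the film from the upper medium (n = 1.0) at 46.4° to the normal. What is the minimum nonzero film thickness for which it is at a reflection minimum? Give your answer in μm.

0.136 μm

At the upper boundary (n = 1.0 to n = 2.53) the reflected ray undergoes a half-wave phase shift.
At the lower boundary (n = 2.53 to n = 1.52) the reflected ray undergoes no phase shift.
Exactly one π shift → a net half-wave offset.
With one net inversion, destructive interference in reflection requires 2 n t cos θ_r = m λ.
Snell's law: 1.0 sin 46.4° = 2.53 sin θ_r → sin θ_r = 0.286, cos θ_r = 0.958.
Minimum nonzero at m = 1: t = λ / (2 n cos θ_r) = 661 / (2 × 2.53 × 0.958) = 136 nm.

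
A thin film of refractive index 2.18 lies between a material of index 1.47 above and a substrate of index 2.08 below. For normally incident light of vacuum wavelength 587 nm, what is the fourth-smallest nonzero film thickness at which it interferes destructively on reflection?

539 nm

Ray reflecting at the top interface goes from n = 1.47 toward n = 2.18: a half-wave phase shift.
At the lower boundary (n = 2.18 to n = 2.08) the reflected ray undergoes no phase shift.
Net: one phase inversion between the two reflected rays.
So the condition for destructive reflection is 2 n t = m λ.
The fourth-smallest nonzero thickness corresponds to m = 4: t = m λ / (2 n) = 4.00 × 587 / (2 × 2.18) = 539 nm.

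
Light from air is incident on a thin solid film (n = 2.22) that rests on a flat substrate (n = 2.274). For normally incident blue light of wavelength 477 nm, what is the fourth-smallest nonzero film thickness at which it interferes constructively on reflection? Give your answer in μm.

0.430 μm

Ray reflecting at the top interface goes from n = 1.0 toward n = 2.22: a half-wave phase shift.
At the lower boundary (n = 2.22 to n = 2.274) the reflected ray undergoes a half-wave phase shift.
Net: no relative phase inversion (both shifts match).
So the condition for constructive reflection is 2 n t = m λ.
The fourth-smallest nonzero thickness corresponds to m = 4: t = m λ / (2 n) = 4.00 × 477 / (2 × 2.22) = 430 nm.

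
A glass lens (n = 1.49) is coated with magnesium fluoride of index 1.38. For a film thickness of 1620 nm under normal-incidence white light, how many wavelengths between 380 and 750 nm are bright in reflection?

At the upper boundary (n = 1.0 to n = 1.38) the reflected ray undergoes a half-wave phase shift.
Bottom surface (1.38 → 1.49): reflection off a higher-index medium gives a half-wave phase shift.
Net: no relative phase inversion (both shifts match).
For bright reflection here: 2 n t = m λ.
λ = 2 n t / m = 4471 / m nm.
m=5: 894 nm (IR); m=6: 745 nm (visible); m=7: 639 nm (visible); m=8: 559 nm (visible); m=9: 497 nm (visible); m=10: 447 nm (visible); m=11: 406 nm (visible); m=12: 373 nm (UV).

6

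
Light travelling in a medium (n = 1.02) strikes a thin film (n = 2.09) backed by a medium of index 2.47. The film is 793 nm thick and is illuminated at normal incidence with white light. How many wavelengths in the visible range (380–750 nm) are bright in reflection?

Ray reflecting at the top interface goes from n = 1.02 toward n = 2.09: a half-wave phase shift.
Ray reflecting at the bottom interface goes from n = 2.09 toward n = 2.47: a half-wave phase shift.
Net: no relative phase inversion (both shifts match).
With no net inversion, constructive interference in reflection requires 2 n t = m λ.
λ = 2 n t / m = 3315 / m nm.
m=4: 829 nm (IR); m=5: 663 nm (visible); m=6: 552 nm (visible); m=7: 474 nm (visible); m=8: 414 nm (visible); m=9: 368 nm (UV).

4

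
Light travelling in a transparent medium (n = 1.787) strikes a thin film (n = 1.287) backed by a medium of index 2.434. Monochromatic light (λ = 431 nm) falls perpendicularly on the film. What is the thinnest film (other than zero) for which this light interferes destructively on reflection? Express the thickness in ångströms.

1674 Å

Ray reflecting at the top interface goes from n = 1.787 toward n = 1.287: no phase shift.
At the lower boundary (n = 1.287 to n = 2.434) the reflected ray undergoes a half-wave phase shift.
Exactly one π shift → a net half-wave offset.
With one net inversion, destructive interference in reflection requires 2 n t = m λ.
Minimum nonzero at m = 1: t = λ / (2 n) = 431 / (2 × 1.287) = 167 nm.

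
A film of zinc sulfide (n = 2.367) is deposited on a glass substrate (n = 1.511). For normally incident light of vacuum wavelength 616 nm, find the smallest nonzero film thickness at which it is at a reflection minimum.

130 nm

At the upper boundary (n = 1.0 to n = 2.367) the reflected ray undergoes a half-wave phase shift.
Ray reflecting at the bottom interface goes from n = 2.367 toward n = 1.511: no phase shift.
Exactly one π shift → a net half-wave offset.
With one net inversion, destructive interference in reflection requires 2 n t = m λ.
Minimum nonzero at m = 1: t = λ / (2 n) = 616 / (2 × 2.367) = 130 nm.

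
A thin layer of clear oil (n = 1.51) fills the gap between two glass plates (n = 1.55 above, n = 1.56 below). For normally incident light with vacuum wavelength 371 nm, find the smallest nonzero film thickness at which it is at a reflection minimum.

Top surface (1.55 → 1.51): reflection off a lower-index medium gives no phase shift.
Ray reflecting at the bottom interface goes from n = 1.51 toward n = 1.56: a half-wave phase shift.
The two reflections differ by half a wavelength.
So the condition for destructive reflection is 2 n t = m λ.
Minimum nonzero at m = 1: t = λ / (2 n) = 371 / (2 × 1.51) = 123 nm.

123 nm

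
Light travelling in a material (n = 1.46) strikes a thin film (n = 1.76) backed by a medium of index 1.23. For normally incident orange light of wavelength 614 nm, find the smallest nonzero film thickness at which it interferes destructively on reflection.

174 nm

Top surface (1.46 → 1.76): reflection off a higher-index medium gives a half-wave phase shift.
Ray reflecting at the bottom interface goes from n = 1.76 toward n = 1.23: no phase shift.
Net: one phase inversion between the two reflected rays.
For minimum reflection here: 2 n t = m λ.
Minimum nonzero at m = 1: t = λ / (2 n) = 614 / (2 × 1.76) = 174 nm.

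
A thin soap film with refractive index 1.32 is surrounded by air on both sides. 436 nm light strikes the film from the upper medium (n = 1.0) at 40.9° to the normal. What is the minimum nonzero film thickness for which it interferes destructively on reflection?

190 nm

At the upper boundary (n = 1.0 to n = 1.32) the reflected ray undergoes a half-wave phase shift.
At the lower boundary (n = 1.32 to n = 1.0) the reflected ray undergoes no phase shift.
Exactly one π shift → a net half-wave offset.
So the condition for destructive reflection is 2 n t cos θ_r = m λ.
Snell's law: 1.0 sin 40.9° = 1.32 sin θ_r → sin θ_r = 0.496, cos θ_r = 0.868.
Minimum nonzero at m = 1: t = λ / (2 n cos θ_r) = 436 / (2 × 1.32 × 0.868) = 190 nm.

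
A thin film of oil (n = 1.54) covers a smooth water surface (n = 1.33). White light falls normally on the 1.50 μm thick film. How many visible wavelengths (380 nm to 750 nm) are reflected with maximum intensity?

At the upper boundary (n = 1.0 to n = 1.54) the reflected ray undergoes a half-wave phase shift.
Ray reflecting at the bottom interface goes from n = 1.54 toward n = 1.33: no phase shift.
The two reflections differ by half a wavelength.
So the condition for constructive reflection is 2 n t = (m + ½) λ.
λ = 2 n t / (m + ½) = 4620 / (m + ½) nm.
m=5: 840 nm (IR); m=6: 711 nm (visible); m=7: 616 nm (visible); m=8: 544 nm (visible); m=9: 486 nm (visible); m=10: 440 nm (visible); m=11: 402 nm (visible); m=12: 370 nm (UV).

6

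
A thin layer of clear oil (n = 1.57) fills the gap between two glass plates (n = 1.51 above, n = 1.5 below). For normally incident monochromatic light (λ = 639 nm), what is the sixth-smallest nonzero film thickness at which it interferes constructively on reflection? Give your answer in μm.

1.12 μm

Ray reflecting at the top interface goes from n = 1.51 toward n = 1.57: a half-wave phase shift.
At the lower boundary (n = 1.57 to n = 1.5) the reflected ray undergoes no phase shift.
The two reflections differ by half a wavelength.
So the condition for constructive reflection is 2 n t = (m + ½) λ.
The sixth-smallest nonzero thickness corresponds to m = 5: t = (m + ½) λ / (2 n) = 5.50 × 639 / (2 × 1.57) = 1119 nm.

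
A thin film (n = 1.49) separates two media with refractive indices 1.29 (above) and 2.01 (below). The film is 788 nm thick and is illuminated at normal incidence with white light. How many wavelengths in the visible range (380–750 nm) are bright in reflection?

3

At the upper boundary (n = 1.29 to n = 1.49) the reflected ray undergoes a half-wave phase shift.
Ray reflecting at the bottom interface goes from n = 1.49 toward n = 2.01: a half-wave phase shift.
The two reflections carry the same phase change, so no net offset.
For bright reflection here: 2 n t = m λ.
λ = 2 n t / m = 2348 / m nm.
m=3: 783 nm (IR); m=4: 587 nm (visible); m=5: 470 nm (visible); m=6: 391 nm (visible); m=7: 335 nm (UV).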